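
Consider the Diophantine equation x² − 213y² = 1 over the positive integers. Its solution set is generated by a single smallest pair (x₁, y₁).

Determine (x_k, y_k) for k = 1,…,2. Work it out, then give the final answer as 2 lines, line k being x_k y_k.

194399 13320
75581942401 5178789360

[14; 1,1,2,6,1,8,1,6,2,1,1,28] for √213; ℓ=12 ⇒ convergent index 11
step 0: (14, 1)  from 14·(1,0) + (0,1)
…
step 2: (29, 2)  from 1·(15,1) + (14,1)
step 3: (73, 5)  from 2·(29,2) + (15,1)
…
step 5: (540, 37)  from 1·(467,32) + (73,5)
…
step 9: (78825, 5401)  from 2·(36749,2518) + (5327,365)
step 10: (115574, 7919)  from 1·(78825,5401) + (36749,2518)
step 11: (194399, 13320)  from 1·(115574,7919) + (78825,5401)
fundamental: x₁=194399, y₁=13320  (since 37790971201 − 213·177422400 = 1)
(x_2, y_2) = (194399·194399 + 213·13320·13320, 194399·13320 + 13320·194399) = (75581942401, 5178789360)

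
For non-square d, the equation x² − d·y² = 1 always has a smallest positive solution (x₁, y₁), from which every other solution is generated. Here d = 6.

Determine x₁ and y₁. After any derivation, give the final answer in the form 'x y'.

5 2

√6 → a₀=2, period (2,4); ℓ=2 even so k=1
a_0=2:  p_0=2·1+0=2,  q_0=2·0+1=1
a_1=2:  p_1=2·2+1=5,  q_1=2·1+0=2
→ (5, 2).  Check: 5²=25, 6·2²=24, difference 1.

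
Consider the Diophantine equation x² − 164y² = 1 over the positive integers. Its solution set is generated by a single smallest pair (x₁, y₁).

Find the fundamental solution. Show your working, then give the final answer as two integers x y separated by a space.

2049 160

[12; 1,4,6,4,1,24] for √164; ℓ=6 ⇒ convergent index 5
k=0  a_k=12  p_k/q_k = 12/1
…
k=3  a_k=6  p_k/q_k = 397/31
k=4  a_k=4  p_k/q_k = 1652/129
k=5  a_k=1  p_k/q_k = 2049/160
(x₁, y₁) = (2049, 160);  2049² − 164·160² = 1 ✓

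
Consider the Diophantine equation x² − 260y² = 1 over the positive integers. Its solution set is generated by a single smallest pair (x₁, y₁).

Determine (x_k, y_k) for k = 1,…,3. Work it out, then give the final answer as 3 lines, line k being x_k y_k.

129 8
33281 2064
8586369 532504

√260 → a₀=16, period (8,32); ℓ=2 even so k=1
k=0  a_k=16  p_k/q_k = 16/1
k=1  a_k=8  p_k/q_k = 129/8
→ (129, 8).  Check: 129²=16641, 260·8²=16640, difference 1.
k=2:  x_2 = 129·129+260·8·8 = 33281,  y_2 = 129·8+8·129 = 2064
k=3:  x_3 = 129·33281+260·8·2064 = 8586369,  y_3 = 129·2064+8·33281 = 532504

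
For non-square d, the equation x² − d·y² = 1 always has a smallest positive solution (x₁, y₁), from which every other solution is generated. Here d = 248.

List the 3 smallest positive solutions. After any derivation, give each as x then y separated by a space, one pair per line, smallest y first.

63 4
7937 504
999999 63500

√248 → a₀=15, period (1,2,1,30); ℓ=4 even so k=3
step 0: (15, 1)  from 15·(1,0) + (0,1)
…
step 2: (47, 3)  from 2·(16,1) + (15,1)
step 3: (63, 4)  from 1·(47,3) + (16,1)
fundamental: x₁=63, y₁=4  (since 3969 − 248·16 = 1)
k=2:  x_2 = 63·63+248·4·4 = 7937,  y_2 = 63·4+4·63 = 504
k=3:  x_3 = 63·7937+248·4·504 = 999999,  y_3 = 63·504+4·7937 = 63500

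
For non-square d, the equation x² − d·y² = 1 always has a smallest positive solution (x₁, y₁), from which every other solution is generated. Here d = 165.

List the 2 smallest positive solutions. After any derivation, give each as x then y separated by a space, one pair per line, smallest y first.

[12; 1,5,2,5,1,24] for √165; ℓ=6 ⇒ convergent index 5
a_0=12:  p_0=12·1+0=12,  q_0=12·0+1=1
…
a_3=2:  p_3=2·77+13=167,  q_3=2·6+1=13
a_4=5:  p_4=5·167+77=912,  q_4=5·13+6=71
a_5=1:  p_5=1·912+167=1079,  q_5=1·71+13=84
fundamental: x₁=1079, y₁=84  (since 1164241 − 165·7056 = 1)
(x_2, y_2) = (1079·1079 + 165·84·84, 1079·84 + 84·1079) = (2328481, 181272)

1079 84
2328481 181272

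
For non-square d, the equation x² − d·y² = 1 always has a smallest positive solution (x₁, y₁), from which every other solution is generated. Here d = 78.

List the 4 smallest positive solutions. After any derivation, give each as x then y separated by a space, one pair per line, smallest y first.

53 6
5617 636
595349 67410
63101377 7144824

[8; 1,4,1,16] for √78; ℓ=4 ⇒ convergent index 3
i=0: a=8 ⇒ p=8, q=1
i=1: a=1 ⇒ p=9, q=1
i=2: a=4 ⇒ p=44, q=5
i=3: a=1 ⇒ p=53, q=6
fundamental: x₁=53, y₁=6  (since 2809 − 78·36 = 1)
(x_2, y_2) = (53·53 + 78·6·6, 53·6 + 6·53) = (5617, 636)
(x_3, y_3) = (53·5617 + 78·6·636, 53·636 + 6·5617) = (595349, 67410)
(x_4, y_4) = (53·595349 + 78·6·67410, 53·67410 + 6·595349) = (63101377, 7144824)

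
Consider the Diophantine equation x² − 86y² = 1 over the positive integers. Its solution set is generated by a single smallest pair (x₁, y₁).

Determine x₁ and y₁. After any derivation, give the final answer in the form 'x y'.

10405 1122

[9; 3,1,1,1,8,1,1,1,3,18] for √86; ℓ=10 ⇒ convergent index 9
step 0: (9, 1)  from 9·(1,0) + (0,1)
step 1: (28, 3)  from 3·(9,1) + (1,0)
step 2: (37, 4)  from 1·(28,3) + (9,1)
step 3: (65, 7)  from 1·(37,4) + (28,3)
step 4: (102, 11)  from 1·(65,7) + (37,4)
step 5: (881, 95)  from 8·(102,11) + (65,7)
step 6: (983, 106)  from 1·(881,95) + (102,11)
step 7: (1864, 201)  from 1·(983,106) + (881,95)
step 8: (2847, 307)  from 1·(1864,201) + (983,106)
step 9: (10405, 1122)  from 3·(2847,307) + (1864,201)
→ (10405, 1122).  Check: 10405²=108264025, 86·1122²=108264024, difference 1.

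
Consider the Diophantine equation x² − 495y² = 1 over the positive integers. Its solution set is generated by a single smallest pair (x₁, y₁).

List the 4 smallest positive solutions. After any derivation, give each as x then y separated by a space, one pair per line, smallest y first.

d=495: √d = [22; 4,44] (ℓ=2, even), read p_1/q_1
step 0: (22, 1)  from 22·(1,0) + (0,1)
step 1: (89, 4)  from 4·(22,1) + (1,0)
→ (89, 4).  Check: 89²=7921, 495·4²=7920, difference 1.
k=2:  x_2 = 89·89+495·4·4 = 15841,  y_2 = 89·4+4·89 = 712
k=3:  x_3 = 89·15841+495·4·712 = 2819609,  y_3 = 89·712+4·15841 = 126732
k=4:  x_4 = 89·2819609+495·4·126732 = 501874561,  y_4 = 89·126732+4·2819609 = 22557584

89 4
15841 712
2819609 126732
501874561 22557584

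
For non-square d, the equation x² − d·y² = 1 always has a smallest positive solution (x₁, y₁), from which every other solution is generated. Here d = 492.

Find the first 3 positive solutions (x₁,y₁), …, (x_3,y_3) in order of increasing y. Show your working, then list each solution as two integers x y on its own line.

√492 → a₀=22, period (5,1,1,10,1,1,5,44); ℓ=8 even so k=7
i=0: a=22 ⇒ p=22, q=1
i=1: a=5 ⇒ p=111, q=5
i=2: a=1 ⇒ p=133, q=6
i=3: a=1 ⇒ p=244, q=11
i=4: a=10 ⇒ p=2573, q=116
i=5: a=1 ⇒ p=2817, q=127
i=6: a=1 ⇒ p=5390, q=243
i=7: a=5 ⇒ p=29767, q=1342
fundamental: x₁=29767, y₁=1342  (since 886074289 − 492·1800964 = 1)
k=2:  x_2 = 29767·29767+492·1342·1342 = 1772148577,  y_2 = 29767·1342+1342·29767 = 79894628
k=3:  x_3 = 29767·1772148577+492·1342·79894628 = 105503093353351,  y_3 = 29767·79894628+1342·1772148577 = 4756446782010

29767 1342
1772148577 79894628
105503093353351 4756446782010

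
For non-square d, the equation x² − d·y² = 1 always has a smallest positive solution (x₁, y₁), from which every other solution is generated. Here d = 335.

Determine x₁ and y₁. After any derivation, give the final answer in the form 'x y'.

d=335: √d = [18; 3,3,3,36] (ℓ=4, even), read p_3/q_3
step 0: (18, 1)  from 18·(1,0) + (0,1)
step 1: (55, 3)  from 3·(18,1) + (1,0)
step 2: (183, 10)  from 3·(55,3) + (18,1)
step 3: (604, 33)  from 3·(183,10) + (55,3)
fundamental: x₁=604, y₁=33  (since 364816 − 335·1089 = 1)

604 33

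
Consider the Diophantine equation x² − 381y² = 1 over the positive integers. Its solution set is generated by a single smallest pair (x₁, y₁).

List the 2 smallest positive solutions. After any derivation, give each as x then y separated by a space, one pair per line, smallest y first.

1015 52
2060449 105560

√381 = [19; 1,1,12,1,1,38, …], period ℓ=6 (even) → k=5
a_0=19:  p_0=19·1+0=19,  q_0=19·0+1=1
a_1=1:  p_1=1·19+1=20,  q_1=1·1+0=1
…
a_3=12:  p_3=12·39+20=488,  q_3=12·2+1=25
a_4=1:  p_4=1·488+39=527,  q_4=1·25+2=27
a_5=1:  p_5=1·527+488=1015,  q_5=1·27+25=52
fundamental: x₁=1015, y₁=52  (since 1030225 − 381·2704 = 1)
(x_2, y_2) = (1015·1015 + 381·52·52, 1015·52 + 52·1015) = (2060449, 105560)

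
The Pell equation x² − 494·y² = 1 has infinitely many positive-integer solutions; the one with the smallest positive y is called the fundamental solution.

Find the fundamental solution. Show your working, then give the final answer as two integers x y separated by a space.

[22; 4,2,2,1,2,1,2,2,4,44] for √494; ℓ=10 ⇒ convergent index 9
i=0: a=22 ⇒ p=22, q=1
i=1: a=4 ⇒ p=89, q=4
i=2: a=2 ⇒ p=200, q=9
i=3: a=2 ⇒ p=489, q=22
…
i=6: a=1 ⇒ p=2556, q=115
…
i=8: a=2 ⇒ p=16514, q=743
i=9: a=4 ⇒ p=73035, q=3286
fundamental: x₁=73035, y₁=3286  (since 5334111225 − 494·10797796 = 1)

73035 3286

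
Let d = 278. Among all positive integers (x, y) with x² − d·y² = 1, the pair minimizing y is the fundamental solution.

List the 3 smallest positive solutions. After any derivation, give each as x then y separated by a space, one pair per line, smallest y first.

√278 → a₀=16, period (1,2,16,2,1,32); ℓ=6 even so k=5
i=0: a=16 ⇒ p=16, q=1
i=1: a=1 ⇒ p=17, q=1
…
i=4: a=2 ⇒ p=1684, q=101
i=5: a=1 ⇒ p=2501, q=150
→ (2501, 150).  Check: 2501²=6255001, 278·150²=6255000, difference 1.
(2501+150√278)^2 = 12510001 + 750300√278
(2501+150√278)^3 = 62575022501 + 3753000450√278

2501 150
12510001 750300
62575022501 3753000450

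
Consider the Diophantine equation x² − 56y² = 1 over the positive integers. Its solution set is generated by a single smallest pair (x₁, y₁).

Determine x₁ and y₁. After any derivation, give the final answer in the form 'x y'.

d=56: √d = [7; 2,14] (ℓ=2, even), read p_1/q_1
step 0: (7, 1)  from 7·(1,0) + (0,1)
step 1: (15, 2)  from 2·(7,1) + (1,0)
(x₁, y₁) = (15, 2);  15² − 56·2² = 1 ✓

15 2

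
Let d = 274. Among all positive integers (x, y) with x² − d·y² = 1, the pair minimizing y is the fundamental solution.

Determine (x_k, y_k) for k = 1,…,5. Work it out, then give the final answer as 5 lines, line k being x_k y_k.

√274 → a₀=16, period (1,1,4,4,1,1,32); ℓ=7 odd so k=13
i=0: a=16 ⇒ p=16, q=1
i=1: a=1 ⇒ p=17, q=1
i=2: a=1 ⇒ p=33, q=2
i=3: a=4 ⇒ p=149, q=9
i=4: a=4 ⇒ p=629, q=38
i=5: a=1 ⇒ p=778, q=47
i=6: a=1 ⇒ p=1407, q=85
…
i=8: a=1 ⇒ p=47209, q=2852
i=9: a=1 ⇒ p=93011, q=5619
i=10: a=4 ⇒ p=419253, q=25328
i=11: a=4 ⇒ p=1770023, q=106931
i=12: a=1 ⇒ p=2189276, q=132259
i=13: a=1 ⇒ p=3959299, q=239190
(x₁, y₁) = (3959299, 239190);  3959299² − 274·239190² = 1 ✓
(x_2, y_2) = (3959299·3959299 + 274·239190·239190, 3959299·239190 + 239190·3959299) = (31352097142801, 1894049455620)
(x_3, y_3) = (3959299·31352097142801 + 274·239190·1894049455620, 3959299·1894049455620 + 239190·31352097142801) = (248264653730785753699, 14998216231173381570)
(x_4, y_4) = (3959299·248264653730785753699 + 274·239190·14998216231173381570, 3959299·14998216231173381570 + 239190·248264653730785753699) = (1965907990503261255572251201, 118764845051735182903983240)
(x_5, y_5) = (3959299·1965907990503261255572251201 + 274·239190·118764845051735182903983240, 3959299·118764845051735182903983240 + 239190·1965907990503261255572251201) = (15567235081782895307198186429982499, 940451064496965117656884702915950)

3959299 239190
31352097142801 1894049455620
248264653730785753699 14998216231173381570
1965907990503261255572251201 118764845051735182903983240
15567235081782895307198186429982499 940451064496965117656884702915950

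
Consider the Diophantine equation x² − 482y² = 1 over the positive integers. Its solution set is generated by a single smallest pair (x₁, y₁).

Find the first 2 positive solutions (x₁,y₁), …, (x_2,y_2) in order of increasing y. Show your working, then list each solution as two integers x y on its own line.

d=482: √d = [21; 1,20,1,42] (ℓ=4, even), read p_3/q_3
step 0: (21, 1)  from 21·(1,0) + (0,1)
step 1: (22, 1)  from 1·(21,1) + (1,0)
step 2: (461, 21)  from 20·(22,1) + (21,1)
step 3: (483, 22)  from 1·(461,21) + (22,1)
(x₁, y₁) = (483, 22);  483² − 482·22² = 1 ✓
n=2: (483,22)∘(483,22) = (483·483+482·22·22, 483·22+22·483) = (466577,21252)

483 22
466577 21252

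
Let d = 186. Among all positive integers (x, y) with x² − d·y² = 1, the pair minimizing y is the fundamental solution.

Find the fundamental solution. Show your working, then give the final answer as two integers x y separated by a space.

[13; 1,1,1,3,4,3,1,1,1,26] for √186; ℓ=10 ⇒ convergent index 9
step 0: (13, 1)  from 13·(1,0) + (0,1)
…
step 5: (641, 47)  from 4·(150,11) + (41,3)
…
step 8: (4787, 351)  from 1·(2714,199) + (2073,152)
step 9: (7501, 550)  from 1·(4787,351) + (2714,199)
fundamental: x₁=7501, y₁=550  (since 56265001 − 186·302500 = 1)

7501 550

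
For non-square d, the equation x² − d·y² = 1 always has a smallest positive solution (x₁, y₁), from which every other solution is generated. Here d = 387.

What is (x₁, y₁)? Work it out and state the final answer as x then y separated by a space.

3482 177

[19; 1,2,19,2,1,38] for √387; ℓ=6 ⇒ convergent index 5
k=0  a_k=19  p_k/q_k = 19/1
k=1  a_k=1  p_k/q_k = 20/1
k=2  a_k=2  p_k/q_k = 59/3
k=3  a_k=19  p_k/q_k = 1141/58
k=4  a_k=2  p_k/q_k = 2341/119
k=5  a_k=1  p_k/q_k = 3482/177
fundamental: x₁=3482, y₁=177  (since 12124324 − 387·31329 = 1)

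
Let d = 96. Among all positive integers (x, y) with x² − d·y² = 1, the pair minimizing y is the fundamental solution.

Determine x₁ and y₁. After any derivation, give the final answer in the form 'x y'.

d=96: √d = [9; 1,3,1,18] (ℓ=4, even), read p_3/q_3
step 0: (9, 1)  from 9·(1,0) + (0,1)
…
step 2: (39, 4)  from 3·(10,1) + (9,1)
step 3: (49, 5)  from 1·(39,4) + (10,1)
fundamental: x₁=49, y₁=5  (since 2401 − 96·25 = 1)

49 5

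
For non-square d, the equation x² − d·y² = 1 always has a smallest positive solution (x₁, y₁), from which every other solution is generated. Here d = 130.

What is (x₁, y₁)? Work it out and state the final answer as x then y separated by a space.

d=130: √d = [11; 2,2,22] (ℓ=3, odd), read p_5/q_5
i=0: a=11 ⇒ p=11, q=1
…
i=4: a=2 ⇒ p=2611, q=229
i=5: a=2 ⇒ p=6499, q=570
(x₁, y₁) = (6499, 570);  6499² − 130·570² = 1 ✓

6499 570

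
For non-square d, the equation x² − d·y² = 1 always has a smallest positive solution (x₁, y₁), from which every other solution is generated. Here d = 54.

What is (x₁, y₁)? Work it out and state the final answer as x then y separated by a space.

√54 → a₀=7, period (2,1,6,1,2,14); ℓ=6 even so k=5
step 0: (7, 1)  from 7·(1,0) + (0,1)
step 1: (15, 2)  from 2·(7,1) + (1,0)
step 2: (22, 3)  from 1·(15,2) + (7,1)
…
step 4: (169, 23)  from 1·(147,20) + (22,3)
step 5: (485, 66)  from 2·(169,23) + (147,20)
→ (485, 66).  Check: 485²=235225, 54·66²=235224, difference 1.

485 66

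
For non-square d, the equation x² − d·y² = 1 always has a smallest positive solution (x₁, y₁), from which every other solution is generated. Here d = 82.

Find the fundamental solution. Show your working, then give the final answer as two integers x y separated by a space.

√82 = [9; 18, …], period ℓ=1 (odd) → k=1
a_0=9:  p_0=9·1+0=9,  q_0=9·0+1=1
a_1=18:  p_1=18·9+1=163,  q_1=18·1+0=18
(x₁, y₁) = (163, 18);  163² − 82·18² = 1 ✓

163 18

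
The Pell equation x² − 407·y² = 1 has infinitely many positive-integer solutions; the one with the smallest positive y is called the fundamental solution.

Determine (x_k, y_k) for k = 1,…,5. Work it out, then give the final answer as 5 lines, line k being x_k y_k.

2663 132
14183137 703032
75539384999 3744348300
402322750321537 19942398342768
2142770892673121063 106213209829234068

[20; 5,1,2,1,5,40] for √407; ℓ=6 ⇒ convergent index 5
k=0  a_k=20  p_k/q_k = 20/1
…
k=4  a_k=1  p_k/q_k = 464/23
k=5  a_k=5  p_k/q_k = 2663/132
→ (2663, 132).  Check: 2663²=7091569, 407·132²=7091568, difference 1.
n=2: (2663,132)∘(2663,132) = (2663·2663+407·132·132, 2663·132+132·2663) = (14183137,703032)
n=3: (14183137,703032)∘(2663,132) = (2663·14183137+407·132·703032, 2663·703032+132·14183137) = (75539384999,3744348300)
n=4: (75539384999,3744348300)∘(2663,132) = (2663·75539384999+407·132·3744348300, 2663·3744348300+132·75539384999) = (402322750321537,19942398342768)
n=5: (402322750321537,19942398342768)∘(2663,132) = (2663·402322750321537+407·132·19942398342768, 2663·19942398342768+132·402322750321537) = (2142770892673121063,106213209829234068)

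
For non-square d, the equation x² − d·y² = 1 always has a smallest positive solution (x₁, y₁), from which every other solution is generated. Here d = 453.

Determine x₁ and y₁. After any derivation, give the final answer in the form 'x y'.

√453 = [21; 3,1,1,10,14,10,1,1,3,42, …], period ℓ=10 (even) → k=9
i=0: a=21 ⇒ p=21, q=1
i=1: a=3 ⇒ p=64, q=3
…
i=3: a=1 ⇒ p=149, q=7
i=4: a=10 ⇒ p=1575, q=74
i=5: a=14 ⇒ p=22199, q=1043
i=6: a=10 ⇒ p=223565, q=10504
i=7: a=1 ⇒ p=245764, q=11547
i=8: a=1 ⇒ p=469329, q=22051
i=9: a=3 ⇒ p=1653751, q=77700
(x₁, y₁) = (1653751, 77700);  1653751² − 453·77700² = 1 ✓

1653751 77700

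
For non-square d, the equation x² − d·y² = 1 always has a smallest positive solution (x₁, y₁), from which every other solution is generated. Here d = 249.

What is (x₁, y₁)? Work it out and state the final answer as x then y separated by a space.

√249 = [15; 1,3,1,1,5,…,3,1,30, …], period ℓ=16 (even) → k=15
a_0=15:  p_0=15·1+0=15,  q_0=15·0+1=1
…
a_4=1:  p_4=1·79+63=142,  q_4=1·5+4=9
…
a_6=1:  p_6=1·789+142=931,  q_6=1·50+9=59
a_7=3:  p_7=3·931+789=3582,  q_7=3·59+50=227
…
a_9=3:  p_9=3·36751+3582=113835,  q_9=3·2329+227=7214
a_10=1:  p_10=1·113835+36751=150586,  q_10=1·7214+2329=9543
a_11=5:  p_11=5·150586+113835=866765,  q_11=5·9543+7214=54929
…
a_14=3:  p_14=3·1884116+1017351=6669699,  q_14=3·119401+64472=422675
a_15=1:  p_15=1·6669699+1884116=8553815,  q_15=1·422675+119401=542076
→ (8553815, 542076).  Check: 8553815²=73167751054225, 249·542076²=73167751054224, difference 1.

8553815 542076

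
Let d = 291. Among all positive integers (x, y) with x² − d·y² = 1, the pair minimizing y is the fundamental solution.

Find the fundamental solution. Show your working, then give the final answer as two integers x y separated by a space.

√291 → a₀=17, period (17,34); ℓ=2 even so k=1
k=0  a_k=17  p_k/q_k = 17/1
k=1  a_k=17  p_k/q_k = 290/17
(x₁, y₁) = (290, 17);  290² − 291·17² = 1 ✓

290 17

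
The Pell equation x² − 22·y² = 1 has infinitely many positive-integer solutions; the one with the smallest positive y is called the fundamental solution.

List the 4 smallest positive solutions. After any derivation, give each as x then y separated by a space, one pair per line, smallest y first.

[4; 1,2,4,2,1,8] for √22; ℓ=6 ⇒ convergent index 5
i=0: a=4 ⇒ p=4, q=1
…
i=3: a=4 ⇒ p=61, q=13
i=4: a=2 ⇒ p=136, q=29
i=5: a=1 ⇒ p=197, q=42
→ (197, 42).  Check: 197²=38809, 22·42²=38808, difference 1.
k=2:  x_2 = 197·197+22·42·42 = 77617,  y_2 = 197·42+42·197 = 16548
k=3:  x_3 = 197·77617+22·42·16548 = 30580901,  y_3 = 197·16548+42·77617 = 6519870
k=4:  x_4 = 197·30580901+22·42·6519870 = 12048797377,  y_4 = 197·6519870+42·30580901 = 2568812232

197 42
77617 16548
30580901 6519870
12048797377 2568812232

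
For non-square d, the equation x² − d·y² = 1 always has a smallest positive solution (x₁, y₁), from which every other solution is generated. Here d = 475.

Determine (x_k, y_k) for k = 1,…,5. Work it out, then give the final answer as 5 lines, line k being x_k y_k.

[21; 1,3,1,6,2,6,1,3,1,42] for √475; ℓ=10 ⇒ convergent index 9
i=0: a=21 ⇒ p=21, q=1
i=1: a=1 ⇒ p=22, q=1
i=2: a=3 ⇒ p=87, q=4
…
i=4: a=6 ⇒ p=741, q=34
i=5: a=2 ⇒ p=1591, q=73
i=6: a=6 ⇒ p=10287, q=472
i=7: a=1 ⇒ p=11878, q=545
i=8: a=3 ⇒ p=45921, q=2107
i=9: a=1 ⇒ p=57799, q=2652
→ (57799, 2652).  Check: 57799²=3340724401, 475·2652²=3340724400, difference 1.
n=2: (57799,2652)∘(57799,2652) = (57799·57799+475·2652·2652, 57799·2652+2652·57799) = (6681448801,306565896)
n=3: (6681448801,306565896)∘(57799,2652) = (57799·6681448801+475·2652·306565896, 57799·306565896+2652·6681448801) = (772362118440199,35438404443156)
n=4: (772362118440199,35438404443156)∘(57799,2652) = (57799·772362118440199+475·2652·35438404443156, 57799·35438404443156+2652·772362118440199) = (89283516160768675201,4096608676513381392)
n=5: (89283516160768675201,4096608676513381392)∘(57799,2652) = (57799·89283516160768675201+475·2652·4096608676513381392, 57799·4096608676513381392+2652·89283516160768675201) = (10320995900380175197444999,473559769752155457709260)

57799 2652
6681448801 306565896
772362118440199 35438404443156
89283516160768675201 4096608676513381392
10320995900380175197444999 473559769752155457709260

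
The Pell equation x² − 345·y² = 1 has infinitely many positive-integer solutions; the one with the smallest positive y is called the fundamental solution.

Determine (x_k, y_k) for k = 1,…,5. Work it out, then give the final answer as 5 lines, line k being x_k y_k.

6761 364
91422241 4922008
1236211536041 66555391812
16716052298924161 899962003159856
226034457949840969001 12169286140172181020

√345 = [18; 1,1,2,1,6,1,2,1,1,36, …], period ℓ=10 (even) → k=9
a_0=18:  p_0=18·1+0=18,  q_0=18·0+1=1
…
a_2=1:  p_2=1·19+18=37,  q_2=1·1+1=2
a_3=2:  p_3=2·37+19=93,  q_3=2·2+1=5
…
a_5=6:  p_5=6·130+93=873,  q_5=6·7+5=47
a_6=1:  p_6=1·873+130=1003,  q_6=1·47+7=54
…
a_8=1:  p_8=1·2879+1003=3882,  q_8=1·155+54=209
a_9=1:  p_9=1·3882+2879=6761,  q_9=1·209+155=364
(x₁, y₁) = (6761, 364);  6761² − 345·364² = 1 ✓
k=2:  x_2 = 6761·6761+345·364·364 = 91422241,  y_2 = 6761·364+364·6761 = 4922008
k=3:  x_3 = 6761·91422241+345·364·4922008 = 1236211536041,  y_3 = 6761·4922008+364·91422241 = 66555391812
k=4:  x_4 = 6761·1236211536041+345·364·66555391812 = 16716052298924161,  y_4 = 6761·66555391812+364·1236211536041 = 899962003159856
k=5:  x_5 = 6761·16716052298924161+345·364·899962003159856 = 226034457949840969001,  y_5 = 6761·899962003159856+364·16716052298924161 = 12169286140172181020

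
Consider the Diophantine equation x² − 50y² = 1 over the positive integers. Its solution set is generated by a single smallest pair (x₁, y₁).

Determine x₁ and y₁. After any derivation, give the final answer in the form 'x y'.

√50 = [7; 14, …], period ℓ=1 (odd) → k=1
step 0: (7, 1)  from 7·(1,0) + (0,1)
step 1: (99, 14)  from 14·(7,1) + (1,0)
(x₁, y₁) = (99, 14);  99² − 50·14² = 1 ✓

99 14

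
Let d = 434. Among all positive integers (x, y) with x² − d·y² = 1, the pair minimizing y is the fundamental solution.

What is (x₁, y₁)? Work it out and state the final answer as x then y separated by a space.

√434 = [20; 1,4,1,40, …], period ℓ=4 (even) → k=3
i=0: a=20 ⇒ p=20, q=1
i=1: a=1 ⇒ p=21, q=1
i=2: a=4 ⇒ p=104, q=5
i=3: a=1 ⇒ p=125, q=6
→ (125, 6).  Check: 125²=15625, 434·6²=15624, difference 1.

125 6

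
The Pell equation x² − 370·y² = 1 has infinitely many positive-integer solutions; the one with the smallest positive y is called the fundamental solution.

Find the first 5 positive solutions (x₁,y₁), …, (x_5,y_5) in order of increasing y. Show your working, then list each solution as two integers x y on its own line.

213859 11118
91471343761 4755368724
39123940210553539 2033956799880714
16734013458886067250241 869959934526623861928
7157438768568706971928026499 372097523273824548176239590

[19; 4,4,38] for √370; ℓ=3 ⇒ convergent index 5
k=0  a_k=19  p_k/q_k = 19/1
…
k=4  a_k=4  p_k/q_k = 50339/2617
k=5  a_k=4  p_k/q_k = 213859/11118
fundamental: x₁=213859, y₁=11118  (since 45735671881 − 370·123609924 = 1)
(x_2, y_2) = (213859·213859 + 370·11118·11118, 213859·11118 + 11118·213859) = (91471343761, 4755368724)
(x_3, y_3) = (213859·91471343761 + 370·11118·4755368724, 213859·4755368724 + 11118·91471343761) = (39123940210553539, 2033956799880714)
(x_4, y_4) = (213859·39123940210553539 + 370·11118·2033956799880714, 213859·2033956799880714 + 11118·39123940210553539) = (16734013458886067250241, 869959934526623861928)
(x_5, y_5) = (213859·16734013458886067250241 + 370·11118·869959934526623861928, 213859·869959934526623861928 + 11118·16734013458886067250241) = (7157438768568706971928026499, 372097523273824548176239590)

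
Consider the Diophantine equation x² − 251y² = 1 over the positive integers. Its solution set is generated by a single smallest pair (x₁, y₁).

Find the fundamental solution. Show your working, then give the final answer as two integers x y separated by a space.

3674890 231957

[15; 1,5,2,1,2,…,5,1,30] for √251; ℓ=14 ⇒ convergent index 13
k=0  a_k=15  p_k/q_k = 15/1
k=1  a_k=1  p_k/q_k = 16/1
k=2  a_k=5  p_k/q_k = 95/6
…
k=4  a_k=1  p_k/q_k = 301/19
k=5  a_k=2  p_k/q_k = 808/51
k=6  a_k=2  p_k/q_k = 1917/121
…
k=9  a_k=2  p_k/q_k = 151649/9572
…
k=11  a_k=2  p_k/q_k = 577033/36422
k=12  a_k=5  p_k/q_k = 3097857/195535
k=13  a_k=1  p_k/q_k = 3674890/231957
fundamental: x₁=3674890, y₁=231957  (since 13504816512100 − 251·53804049849 = 1)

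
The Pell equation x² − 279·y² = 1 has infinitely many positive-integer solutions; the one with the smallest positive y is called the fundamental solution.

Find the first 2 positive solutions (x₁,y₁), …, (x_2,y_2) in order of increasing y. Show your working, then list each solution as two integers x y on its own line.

[16; 1,2,2,1,2,2,1,32] for √279; ℓ=8 ⇒ convergent index 7
k=0  a_k=16  p_k/q_k = 16/1
k=1  a_k=1  p_k/q_k = 17/1
k=2  a_k=2  p_k/q_k = 50/3
k=3  a_k=2  p_k/q_k = 117/7
…
k=5  a_k=2  p_k/q_k = 451/27
k=6  a_k=2  p_k/q_k = 1069/64
k=7  a_k=1  p_k/q_k = 1520/91
→ (1520, 91).  Check: 1520²=2310400, 279·91²=2310399, difference 1.
(1520+91√279)^2 = 4620799 + 276640√279

1520 91
4620799 276640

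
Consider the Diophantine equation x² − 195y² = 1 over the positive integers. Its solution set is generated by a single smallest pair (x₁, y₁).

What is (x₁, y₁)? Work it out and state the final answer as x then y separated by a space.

14 1

d=195: √d = [13; 1,26] (ℓ=2, even), read p_1/q_1
k=0  a_k=13  p_k/q_k = 13/1
k=1  a_k=1  p_k/q_k = 14/1
→ (14, 1).  Check: 14²=196, 195·1²=195, difference 1.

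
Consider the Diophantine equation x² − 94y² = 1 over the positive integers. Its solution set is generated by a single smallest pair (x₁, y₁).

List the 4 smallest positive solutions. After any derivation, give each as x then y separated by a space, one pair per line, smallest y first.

2143295 221064
9187426914049 947610731760
39382732335491159615 4062018686654877336
168817626601983862467148801 17412208682026983028992480

√94 → a₀=9, period (1,2,3,1,1,…,2,1,18); ℓ=16 even so k=15
step 0: (9, 1)  from 9·(1,0) + (0,1)
step 1: (10, 1)  from 1·(9,1) + (1,0)
…
step 5: (223, 23)  from 1·(126,13) + (97,10)
step 6: (1241, 128)  from 5·(223,23) + (126,13)
step 7: (1464, 151)  from 1·(1241,128) + (223,23)
…
step 9: (14417, 1487)  from 1·(12953,1336) + (1464,151)
…
step 11: (99455, 10258)  from 1·(85038,8771) + (14417,1487)
step 12: (184493, 19029)  from 1·(99455,10258) + (85038,8771)
step 13: (652934, 67345)  from 3·(184493,19029) + (99455,10258)
step 14: (1490361, 153719)  from 2·(652934,67345) + (184493,19029)
step 15: (2143295, 221064)  from 1·(1490361,153719) + (652934,67345)
fundamental: x₁=2143295, y₁=221064  (since 4593713457025 − 94·48869292096 = 1)
(x_2, y_2) = (2143295·2143295 + 94·221064·221064, 2143295·221064 + 221064·2143295) = (9187426914049, 947610731760)
(x_3, y_3) = (2143295·9187426914049 + 94·221064·947610731760, 2143295·947610731760 + 221064·9187426914049) = (39382732335491159615, 4062018686654877336)
(x_4, y_4) = (2143295·39382732335491159615 + 94·221064·4062018686654877336, 2143295·4062018686654877336 + 221064·39382732335491159615) = (168817626601983862467148801, 17412208682026983028992480)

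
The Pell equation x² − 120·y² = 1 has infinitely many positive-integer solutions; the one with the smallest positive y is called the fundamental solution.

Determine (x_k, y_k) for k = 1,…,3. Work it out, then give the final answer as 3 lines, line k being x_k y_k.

d=120: √d = [10; 1,20] (ℓ=2, even), read p_1/q_1
i=0: a=10 ⇒ p=10, q=1
i=1: a=1 ⇒ p=11, q=1
fundamental: x₁=11, y₁=1  (since 121 − 120·1 = 1)
k=2:  x_2 = 11·11+120·1·1 = 241,  y_2 = 11·1+1·11 = 22
k=3:  x_3 = 11·241+120·1·22 = 5291,  y_3 = 11·22+1·241 = 483

11 1
241 22
5291 483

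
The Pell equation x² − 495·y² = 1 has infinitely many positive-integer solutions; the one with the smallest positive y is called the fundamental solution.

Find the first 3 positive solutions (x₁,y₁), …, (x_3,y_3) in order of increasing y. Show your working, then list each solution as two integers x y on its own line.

89 4
15841 712
2819609 126732

√495 = [22; 4,44, …], period ℓ=2 (even) → k=1
k=0  a_k=22  p_k/q_k = 22/1
k=1  a_k=4  p_k/q_k = 89/4
fundamental: x₁=89, y₁=4  (since 7921 − 495·16 = 1)
(x_2, y_2) = (89·89 + 495·4·4, 89·4 + 4·89) = (15841, 712)
(x_3, y_3) = (89·15841 + 495·4·712, 89·712 + 4·15841) = (2819609, 126732)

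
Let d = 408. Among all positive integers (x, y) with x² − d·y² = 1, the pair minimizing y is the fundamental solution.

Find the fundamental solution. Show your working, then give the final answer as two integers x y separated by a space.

101 5

d=408: √d = [20; 5,40] (ℓ=2, even), read p_1/q_1
a_0=20:  p_0=20·1+0=20,  q_0=20·0+1=1
a_1=5:  p_1=5·20+1=101,  q_1=5·1+0=5
fundamental: x₁=101, y₁=5  (since 10201 − 408·25 = 1)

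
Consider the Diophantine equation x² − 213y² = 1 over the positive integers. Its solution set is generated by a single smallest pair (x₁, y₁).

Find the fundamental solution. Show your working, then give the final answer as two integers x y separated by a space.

√213 = [14; 1,1,2,6,1,8,1,6,2,1,1,28, …], period ℓ=12 (even) → k=11
i=0: a=14 ⇒ p=14, q=1
i=1: a=1 ⇒ p=15, q=1
i=2: a=1 ⇒ p=29, q=2
i=3: a=2 ⇒ p=73, q=5
…
i=6: a=8 ⇒ p=4787, q=328
…
i=10: a=1 ⇒ p=115574, q=7919
i=11: a=1 ⇒ p=194399, q=13320
fundamental: x₁=194399, y₁=13320  (since 37790971201 − 213·177422400 = 1)

194399 13320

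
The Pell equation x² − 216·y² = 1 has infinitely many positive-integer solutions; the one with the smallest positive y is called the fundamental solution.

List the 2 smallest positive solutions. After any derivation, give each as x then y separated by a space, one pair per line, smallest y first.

[14; 1,2,3,2,1,28] for √216; ℓ=6 ⇒ convergent index 5
k=0  a_k=14  p_k/q_k = 14/1
k=1  a_k=1  p_k/q_k = 15/1
k=2  a_k=2  p_k/q_k = 44/3
…
k=4  a_k=2  p_k/q_k = 338/23
k=5  a_k=1  p_k/q_k = 485/33
fundamental: x₁=485, y₁=33  (since 235225 − 216·1089 = 1)
(485+33√216)^2 = 470449 + 32010√216

485 33
470449 32010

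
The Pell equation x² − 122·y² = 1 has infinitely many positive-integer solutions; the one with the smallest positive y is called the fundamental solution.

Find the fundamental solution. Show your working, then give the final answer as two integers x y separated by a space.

243 22

[11; 22] for √122; ℓ=1 ⇒ convergent index 1
a_0=11:  p_0=11·1+0=11,  q_0=11·0+1=1
a_1=22:  p_1=22·11+1=243,  q_1=22·1+0=22
→ (243, 22).  Check: 243²=59049, 122·22²=59048, difference 1.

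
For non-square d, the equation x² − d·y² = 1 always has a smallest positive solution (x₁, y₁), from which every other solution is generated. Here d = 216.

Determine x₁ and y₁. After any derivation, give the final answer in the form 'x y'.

485 33

d=216: √d = [14; 1,2,3,2,1,28] (ℓ=6, even), read p_5/q_5
k=0  a_k=14  p_k/q_k = 14/1
k=1  a_k=1  p_k/q_k = 15/1
k=2  a_k=2  p_k/q_k = 44/3
k=3  a_k=3  p_k/q_k = 147/10
k=4  a_k=2  p_k/q_k = 338/23
k=5  a_k=1  p_k/q_k = 485/33
(x₁, y₁) = (485, 33);  485² − 216·33² = 1 ✓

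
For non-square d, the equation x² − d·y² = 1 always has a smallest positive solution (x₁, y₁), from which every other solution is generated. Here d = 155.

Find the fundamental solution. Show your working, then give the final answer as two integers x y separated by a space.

√155 = [12; 2,4,2,24, …], period ℓ=4 (even) → k=3
a_0=12:  p_0=12·1+0=12,  q_0=12·0+1=1
a_1=2:  p_1=2·12+1=25,  q_1=2·1+0=2
a_2=4:  p_2=4·25+12=112,  q_2=4·2+1=9
a_3=2:  p_3=2·112+25=249,  q_3=2·9+2=20
→ (249, 20).  Check: 249²=62001, 155·20²=62000, difference 1.

249 20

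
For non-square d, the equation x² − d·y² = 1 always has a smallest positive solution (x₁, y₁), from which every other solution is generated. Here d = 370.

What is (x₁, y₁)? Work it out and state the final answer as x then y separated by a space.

d=370: √d = [19; 4,4,38] (ℓ=3, odd), read p_5/q_5
i=0: a=19 ⇒ p=19, q=1
i=1: a=4 ⇒ p=77, q=4
…
i=3: a=38 ⇒ p=12503, q=650
i=4: a=4 ⇒ p=50339, q=2617
i=5: a=4 ⇒ p=213859, q=11118
(x₁, y₁) = (213859, 11118);  213859² − 370·11118² = 1 ✓

213859 11118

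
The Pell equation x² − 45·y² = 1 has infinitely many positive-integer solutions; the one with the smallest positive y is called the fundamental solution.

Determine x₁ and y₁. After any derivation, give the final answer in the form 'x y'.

√45 → a₀=6, period (1,2,2,2,1,12); ℓ=6 even so k=5
k=0  a_k=6  p_k/q_k = 6/1
…
k=4  a_k=2  p_k/q_k = 114/17
k=5  a_k=1  p_k/q_k = 161/24
fundamental: x₁=161, y₁=24  (since 25921 − 45·576 = 1)

161 24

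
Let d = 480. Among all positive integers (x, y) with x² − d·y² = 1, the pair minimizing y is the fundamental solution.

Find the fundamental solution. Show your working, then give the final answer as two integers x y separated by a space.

241 11

[21; 1,9,1,42] for √480; ℓ=4 ⇒ convergent index 3
i=0: a=21 ⇒ p=21, q=1
i=1: a=1 ⇒ p=22, q=1
i=2: a=9 ⇒ p=219, q=10
i=3: a=1 ⇒ p=241, q=11
→ (241, 11).  Check: 241²=58081, 480·11²=58080, difference 1.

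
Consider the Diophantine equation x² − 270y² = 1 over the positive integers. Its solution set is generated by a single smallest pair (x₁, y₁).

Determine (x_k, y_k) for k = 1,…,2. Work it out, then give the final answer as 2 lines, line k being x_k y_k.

5291 322
55989361 3407404

[16; 2,3,6,3,2,32] for √270; ℓ=6 ⇒ convergent index 5
k=0  a_k=16  p_k/q_k = 16/1
k=1  a_k=2  p_k/q_k = 33/2
…
k=3  a_k=6  p_k/q_k = 723/44
k=4  a_k=3  p_k/q_k = 2284/139
k=5  a_k=2  p_k/q_k = 5291/322
(x₁, y₁) = (5291, 322);  5291² − 270·322² = 1 ✓
k=2:  x_2 = 5291·5291+270·322·322 = 55989361,  y_2 = 5291·322+322·5291 = 3407404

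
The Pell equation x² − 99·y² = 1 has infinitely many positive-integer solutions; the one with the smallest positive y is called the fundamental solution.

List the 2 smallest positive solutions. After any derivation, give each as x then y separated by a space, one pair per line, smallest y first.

10 1
199 20

√99 → a₀=9, period (1,18); ℓ=2 even so k=1
k=0  a_k=9  p_k/q_k = 9/1
k=1  a_k=1  p_k/q_k = 10/1
fundamental: x₁=10, y₁=1  (since 100 − 99·1 = 1)
n=2: (10,1)∘(10,1) = (10·10+99·1·1, 10·1+1·10) = (199,20)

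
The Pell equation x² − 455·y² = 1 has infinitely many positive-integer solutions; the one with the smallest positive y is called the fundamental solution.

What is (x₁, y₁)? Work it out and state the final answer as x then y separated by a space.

64 3

[21; 3,42] for √455; ℓ=2 ⇒ convergent index 1
step 0: (21, 1)  from 21·(1,0) + (0,1)
step 1: (64, 3)  from 3·(21,1) + (1,0)
→ (64, 3).  Check: 64²=4096, 455·3²=4095, difference 1.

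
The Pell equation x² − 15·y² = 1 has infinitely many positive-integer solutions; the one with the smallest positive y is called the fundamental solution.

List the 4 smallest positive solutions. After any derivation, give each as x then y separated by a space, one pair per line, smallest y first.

√15 → a₀=3, period (1,6); ℓ=2 even so k=1
k=0  a_k=3  p_k/q_k = 3/1
k=1  a_k=1  p_k/q_k = 4/1
(x₁, y₁) = (4, 1);  4² − 15·1² = 1 ✓
k=2:  x_2 = 4·4+15·1·1 = 31,  y_2 = 4·1+1·4 = 8
k=3:  x_3 = 4·31+15·1·8 = 244,  y_3 = 4·8+1·31 = 63
k=4:  x_4 = 4·244+15·1·63 = 1921,  y_4 = 4·63+1·244 = 496

4 1
31 8
244 63
1921 496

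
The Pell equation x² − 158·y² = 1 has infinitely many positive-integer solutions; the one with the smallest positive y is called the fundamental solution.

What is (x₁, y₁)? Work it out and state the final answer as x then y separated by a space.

√158 → a₀=12, period (1,1,3,12,3,1,1,24); ℓ=8 even so k=7
step 0: (12, 1)  from 12·(1,0) + (0,1)
…
step 3: (88, 7)  from 3·(25,2) + (13,1)
…
step 6: (4412, 351)  from 1·(3331,265) + (1081,86)
step 7: (7743, 616)  from 1·(4412,351) + (3331,265)
(x₁, y₁) = (7743, 616);  7743² − 158·616² = 1 ✓

7743 616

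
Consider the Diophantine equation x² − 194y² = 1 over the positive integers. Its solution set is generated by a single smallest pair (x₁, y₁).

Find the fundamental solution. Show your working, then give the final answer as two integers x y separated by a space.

195 14

√194 → a₀=13, period (1,12,1,26); ℓ=4 even so k=3
k=0  a_k=13  p_k/q_k = 13/1
…
k=2  a_k=12  p_k/q_k = 181/13
k=3  a_k=1  p_k/q_k = 195/14
(x₁, y₁) = (195, 14);  195² − 194·14² = 1 ✓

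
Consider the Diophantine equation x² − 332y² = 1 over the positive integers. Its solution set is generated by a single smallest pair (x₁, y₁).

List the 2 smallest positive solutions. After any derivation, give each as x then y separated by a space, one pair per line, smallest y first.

13447 738
361643617 19847772

√332 → a₀=18, period (4,1,1,8,1,1,4,36); ℓ=8 even so k=7
a_0=18:  p_0=18·1+0=18,  q_0=18·0+1=1
…
a_4=8:  p_4=8·164+91=1403,  q_4=8·9+5=77
a_5=1:  p_5=1·1403+164=1567,  q_5=1·77+9=86
a_6=1:  p_6=1·1567+1403=2970,  q_6=1·86+77=163
a_7=4:  p_7=4·2970+1567=13447,  q_7=4·163+86=738
fundamental: x₁=13447, y₁=738  (since 180821809 − 332·544644 = 1)
(13447+738√332)^2 = 361643617 + 19847772√332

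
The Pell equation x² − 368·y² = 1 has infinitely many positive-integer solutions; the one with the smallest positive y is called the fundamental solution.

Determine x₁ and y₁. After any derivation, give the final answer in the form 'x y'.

1151 60

√368 → a₀=19, period (5,2,5,38); ℓ=4 even so k=3
k=0  a_k=19  p_k/q_k = 19/1
…
k=2  a_k=2  p_k/q_k = 211/11
k=3  a_k=5  p_k/q_k = 1151/60
→ (1151, 60).  Check: 1151²=1324801, 368·60²=1324800, difference 1.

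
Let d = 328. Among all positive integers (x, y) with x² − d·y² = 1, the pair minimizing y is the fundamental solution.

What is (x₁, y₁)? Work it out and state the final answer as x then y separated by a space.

163 9

[18; 9,36] for √328; ℓ=2 ⇒ convergent index 1
a_0=18:  p_0=18·1+0=18,  q_0=18·0+1=1
a_1=9:  p_1=9·18+1=163,  q_1=9·1+0=9
fundamental: x₁=163, y₁=9  (since 26569 − 328·81 = 1)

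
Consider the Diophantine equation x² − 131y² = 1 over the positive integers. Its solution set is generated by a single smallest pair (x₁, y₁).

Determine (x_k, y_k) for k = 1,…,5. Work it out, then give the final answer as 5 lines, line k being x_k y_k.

10610 927
225144199 19670940
4777559892170 417417345873
101379820686703201 8857596059754120
2151279790194282033050 187958187970565080527

√131 = [11; 2,4,11,4,2,22, …], period ℓ=6 (even) → k=5
k=0  a_k=11  p_k/q_k = 11/1
k=1  a_k=2  p_k/q_k = 23/2
…
k=4  a_k=4  p_k/q_k = 4727/413
k=5  a_k=2  p_k/q_k = 10610/927
(x₁, y₁) = (10610, 927);  10610² − 131·927² = 1 ✓
n=2: (10610,927)∘(10610,927) = (10610·10610+131·927·927, 10610·927+927·10610) = (225144199,19670940)
n=3: (225144199,19670940)∘(10610,927) = (10610·225144199+131·927·19670940, 10610·19670940+927·225144199) = (4777559892170,417417345873)
n=4: (4777559892170,417417345873)∘(10610,927) = (10610·4777559892170+131·927·417417345873, 10610·417417345873+927·4777559892170) = (101379820686703201,8857596059754120)
n=5: (101379820686703201,8857596059754120)∘(10610,927) = (10610·101379820686703201+131·927·8857596059754120, 10610·8857596059754120+927·101379820686703201) = (2151279790194282033050,187958187970565080527)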